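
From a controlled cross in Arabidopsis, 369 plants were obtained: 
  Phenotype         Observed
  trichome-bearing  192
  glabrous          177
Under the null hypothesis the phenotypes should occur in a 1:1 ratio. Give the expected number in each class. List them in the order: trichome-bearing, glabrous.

184.5, 184.5

The 1:1 ratio has 2 parts, so with N = 369 the expected counts are:
  trichome-bearing: 369 × 1/2 = 184.5
  glabrous: 369 × 1/2 = 184.5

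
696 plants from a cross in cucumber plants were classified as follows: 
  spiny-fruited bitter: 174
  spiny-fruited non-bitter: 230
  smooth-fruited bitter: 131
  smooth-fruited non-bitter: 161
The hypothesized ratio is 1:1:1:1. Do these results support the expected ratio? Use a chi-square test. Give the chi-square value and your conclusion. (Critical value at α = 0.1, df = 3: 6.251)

The 1:1:1:1 ratio has 4 parts, so with N = 696 the expected counts are:
  spiny-fruited bitter: 696 × 1/4 = 174
  spiny-fruited non-bitter: 696 × 1/4 = 174
  smooth-fruited bitter: 696 × 1/4 = 174
  smooth-fruited non-bitter: 696 × 1/4 = 174
χ² = Σ (O − E)² / E
  spiny-fruited bitter: (174 − 174)² / 174 = 0.0000
  spiny-fruited non-bitter: (230 − 174)² / 174 = 18.0230
  smooth-fruited bitter: (131 − 174)² / 174 = 10.6264
  smooth-fruited non-bitter: (161 − 174)² / 174 = 0.9713
χ² = 0.0000 + 18.0230 + 10.6264 + 0.9713 = 29.6207 ≈ 29.621
Degrees of freedom = 4 − 1 = 3; critical value at α = 0.1 is 6.251.
Since 29.621 > 6.251, we reject the null hypothesis — the data do not fit the 1:1:1:1 ratio.

29.621; not consistent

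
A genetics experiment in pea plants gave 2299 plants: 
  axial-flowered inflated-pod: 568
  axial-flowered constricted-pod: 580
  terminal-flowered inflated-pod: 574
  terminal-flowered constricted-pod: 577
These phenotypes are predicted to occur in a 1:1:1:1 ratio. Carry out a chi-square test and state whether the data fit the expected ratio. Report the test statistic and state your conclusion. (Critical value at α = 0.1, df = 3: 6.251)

0.137; consistent

Total ratio parts = 4. Expected numbers out of 2299:
  axial-flowered inflated-pod: 2299 × 1/4 = 574.75
  axial-flowered constricted-pod: 2299 × 1/4 = 574.75
  terminal-flowered inflated-pod: 2299 × 1/4 = 574.75
  terminal-flowered constricted-pod: 2299 × 1/4 = 574.75
χ² = Σ (O − E)² / E
  axial-flowered inflated-pod: (568 − 574.75)² / 574.75 = 0.0793
  axial-flowered constricted-pod: (580 − 574.75)² / 574.75 = 0.0480
  terminal-flowered inflated-pod: (574 − 574.75)² / 574.75 = 0.0010
  terminal-flowered constricted-pod: (577 − 574.75)² / 574.75 = 0.0088
χ² = 0.0793 + 0.0480 + 0.0010 + 0.0088 = 0.1371 ≈ 0.137
Degrees of freedom = 4 − 1 = 3; critical value at α = 0.1 is 6.251.
Since 0.137 < 6.251, we fail to reject the null hypothesis — the data are consistent with the 1:1:1:1 ratio.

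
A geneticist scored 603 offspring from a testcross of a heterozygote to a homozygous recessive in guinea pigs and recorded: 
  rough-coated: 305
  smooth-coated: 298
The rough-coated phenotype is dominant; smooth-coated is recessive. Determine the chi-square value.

A testcross of a heterozygote (Aa × aa) gives a 1:1 phenotypic ratio.
Total ratio parts = 2. Expected numbers out of 603:
  rough-coated: 603 × 1/2 = 301.5
  smooth-coated: 603 × 1/2 = 301.5
χ² = Σ (O − E)² / E
  rough-coated: (305 − 301.5)² / 301.5 = 0.0406
  smooth-coated: (298 − 301.5)² / 301.5 = 0.0406
χ² = 0.0406 + 0.0406 = 0.0812 ≈ 0.081

0.081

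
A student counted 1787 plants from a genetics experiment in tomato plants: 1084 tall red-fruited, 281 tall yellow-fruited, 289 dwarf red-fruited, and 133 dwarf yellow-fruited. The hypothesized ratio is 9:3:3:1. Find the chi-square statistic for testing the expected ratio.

25.302

Under the 9:3:3:1 hypothesis (Σ ratio = 16, N = 1787):
  tall red-fruited: 1787 × 9/16 = 1005.1875
  tall yellow-fruited: 1787 × 3/16 = 335.0625
  dwarf red-fruited: 1787 × 3/16 = 335.0625
  dwarf yellow-fruited: 1787 × 1/16 = 111.6875
χ² = Σ (O − E)² / E
  tall red-fruited: (1084 − 1005.1875)² / 1005.1875 = 6.1794
  tall yellow-fruited: (281 − 335.0625)² / 335.0625 = 8.7230
  dwarf red-fruited: (289 − 335.0625)² / 335.0625 = 6.3324
  dwarf yellow-fruited: (133 − 111.6875)² / 111.6875 = 4.0669
χ² = 6.1794 + 8.7230 + 6.3324 + 4.0669 = 25.3017 ≈ 25.302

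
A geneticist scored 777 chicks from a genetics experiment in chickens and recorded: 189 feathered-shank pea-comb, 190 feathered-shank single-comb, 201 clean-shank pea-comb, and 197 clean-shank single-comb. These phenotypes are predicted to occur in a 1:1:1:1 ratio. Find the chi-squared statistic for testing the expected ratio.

The 1:1:1:1 ratio has 4 parts, so with N = 777 the expected counts are:
  feathered-shank pea-comb: 777 × 1/4 = 194.25
  feathered-shank single-comb: 777 × 1/4 = 194.25
  clean-shank pea-comb: 777 × 1/4 = 194.25
  clean-shank single-comb: 777 × 1/4 = 194.25
χ² = Σ (O − E)² / E
  feathered-shank pea-comb: (189 − 194.25)² / 194.25 = 0.1419
  feathered-shank single-comb: (190 − 194.25)² / 194.25 = 0.0930
  clean-shank pea-comb: (201 − 194.25)² / 194.25 = 0.2346
  clean-shank single-comb: (197 − 194.25)² / 194.25 = 0.0389
χ² = 0.1419 + 0.0930 + 0.2346 + 0.0389 = 0.5084 ≈ 0.508

0.508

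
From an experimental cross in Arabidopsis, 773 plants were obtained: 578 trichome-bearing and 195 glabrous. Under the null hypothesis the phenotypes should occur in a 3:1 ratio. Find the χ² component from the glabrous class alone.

0.016

Under the 3:1 hypothesis (Σ ratio = 4, N = 773):
  trichome-bearing: 773 × 3/4 = 579.75
  glabrous: 773 × 1/4 = 193.25
Contribution of glabrous: (195 − 193.25)² / 193.25 = 0.0158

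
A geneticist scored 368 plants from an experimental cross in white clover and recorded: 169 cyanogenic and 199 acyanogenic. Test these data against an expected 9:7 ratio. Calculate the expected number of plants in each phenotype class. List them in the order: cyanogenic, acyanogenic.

The 9:7 ratio has 16 parts, so with N = 368 the expected counts are:
  cyanogenic: 368 × 9/16 = 207
  acyanogenic: 368 × 7/16 = 161

207, 161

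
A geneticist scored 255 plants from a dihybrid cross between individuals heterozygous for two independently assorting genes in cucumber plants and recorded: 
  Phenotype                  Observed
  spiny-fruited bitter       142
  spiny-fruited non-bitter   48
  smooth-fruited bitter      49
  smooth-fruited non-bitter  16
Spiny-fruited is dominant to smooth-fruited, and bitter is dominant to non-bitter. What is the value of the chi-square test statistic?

A dihybrid F₂ with independent assortment and complete dominance at both loci gives a 9:3:3:1 phenotypic ratio.
The 9:3:3:1 ratio has 16 parts, so with N = 255 the expected counts are:
  spiny-fruited bitter: 255 × 9/16 = 143.4375
  spiny-fruited non-bitter: 255 × 3/16 = 47.8125
  smooth-fruited bitter: 255 × 3/16 = 47.8125
  smooth-fruited non-bitter: 255 × 1/16 = 15.9375
χ² = Σ (O − E)² / E
  spiny-fruited bitter: (142 − 143.4375)² / 143.4375 = 0.0144
  spiny-fruited non-bitter: (48 − 47.8125)² / 47.8125 = 0.0007
  smooth-fruited bitter: (49 − 47.8125)² / 47.8125 = 0.0295
  smooth-fruited non-bitter: (16 − 15.9375)² / 15.9375 = 0.0002
χ² = 0.0144 + 0.0007 + 0.0295 + 0.0002 = 0.0448 ≈ 0.045

0.045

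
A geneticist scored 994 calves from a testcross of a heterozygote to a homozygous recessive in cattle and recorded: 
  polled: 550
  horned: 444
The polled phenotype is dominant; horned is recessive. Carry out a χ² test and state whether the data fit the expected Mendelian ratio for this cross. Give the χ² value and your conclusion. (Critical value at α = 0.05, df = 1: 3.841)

A testcross of a heterozygote (Aa × aa) gives a 1:1 phenotypic ratio.
Total ratio parts = 2. Expected numbers out of 994:
  polled: 994 × 1/2 = 497
  horned: 994 × 1/2 = 497
χ² = Σ (O − E)² / E
  polled: (550 − 497)² / 497 = 5.6519
  horned: (444 − 497)² / 497 = 5.6519
χ² = 5.6519 + 5.6519 = 11.3038 ≈ 11.304
Degrees of freedom = 2 − 1 = 1; critical value at α = 0.05 is 3.841.
Since 11.304 > 3.841, we reject the null hypothesis — the data do not fit the 1:1 ratio.

11.304; not consistent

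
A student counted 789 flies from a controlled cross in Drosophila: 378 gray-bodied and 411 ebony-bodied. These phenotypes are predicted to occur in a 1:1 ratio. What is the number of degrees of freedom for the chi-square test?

1

A goodness-of-fit test with 2 phenotype classes has df = 2 − 1 = 1.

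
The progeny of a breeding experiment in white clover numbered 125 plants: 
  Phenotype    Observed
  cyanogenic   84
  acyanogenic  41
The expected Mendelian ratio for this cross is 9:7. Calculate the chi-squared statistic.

Under the 9:7 hypothesis (Σ ratio = 16, N = 125):
  cyanogenic: 125 × 9/16 = 70.3125
  acyanogenic: 125 × 7/16 = 54.6875
χ² = Σ (O − E)² / E
  cyanogenic: (84 − 70.3125)² / 70.3125 = 2.6645
  acyanogenic: (41 − 54.6875)² / 54.6875 = 3.4258
χ² = 2.6645 + 3.4258 = 6.0903 ≈ 6.090

6.090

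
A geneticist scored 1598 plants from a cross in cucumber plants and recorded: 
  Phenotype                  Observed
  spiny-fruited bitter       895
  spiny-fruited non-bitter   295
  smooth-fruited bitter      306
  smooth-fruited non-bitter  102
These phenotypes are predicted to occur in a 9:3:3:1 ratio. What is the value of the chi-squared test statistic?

Expected counts for N = 1598 under a 9:3:3:1 ratio (total parts = 16):
  spiny-fruited bitter: 1598 × 9/16 = 898.875
  spiny-fruited non-bitter: 1598 × 3/16 = 299.625
  smooth-fruited bitter: 1598 × 3/16 = 299.625
  smooth-fruited non-bitter: 1598 × 1/16 = 99.875
χ² = Σ (O − E)² / E
  spiny-fruited bitter: (895 − 898.875)² / 898.875 = 0.0167
  spiny-fruited non-bitter: (295 − 299.625)² / 299.625 = 0.0714
  smooth-fruited bitter: (306 − 299.625)² / 299.625 = 0.1356
  smooth-fruited non-bitter: (102 − 99.875)² / 99.875 = 0.0452
χ² = 0.0167 + 0.0714 + 0.1356 + 0.0452 = 0.2689 ≈ 0.269

0.269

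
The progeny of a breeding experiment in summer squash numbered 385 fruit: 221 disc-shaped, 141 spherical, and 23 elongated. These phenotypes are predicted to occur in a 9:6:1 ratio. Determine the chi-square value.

0.217

The 9:6:1 ratio has 16 parts, so with N = 385 the expected counts are:
  disc-shaped: 385 × 9/16 = 216.5625
  spherical: 385 × 6/16 = 144.375
  elongated: 385 × 1/16 = 24.0625
χ² = Σ (O − E)² / E
  disc-shaped: (221 − 216.5625)² / 216.5625 = 0.0909
  spherical: (141 − 144.375)² / 144.375 = 0.0789
  elongated: (23 − 24.0625)² / 24.0625 = 0.0469
χ² = 0.0909 + 0.0789 + 0.0469 = 0.2167 ≈ 0.217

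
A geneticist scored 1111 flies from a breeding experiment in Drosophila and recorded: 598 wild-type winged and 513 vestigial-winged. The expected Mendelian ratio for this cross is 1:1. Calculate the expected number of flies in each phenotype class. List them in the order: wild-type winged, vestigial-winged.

Under the 1:1 hypothesis (Σ ratio = 2, N = 1111):
  wild-type winged: 1111 × 1/2 = 555.5
  vestigial-winged: 1111 × 1/2 = 555.5

555.5, 555.5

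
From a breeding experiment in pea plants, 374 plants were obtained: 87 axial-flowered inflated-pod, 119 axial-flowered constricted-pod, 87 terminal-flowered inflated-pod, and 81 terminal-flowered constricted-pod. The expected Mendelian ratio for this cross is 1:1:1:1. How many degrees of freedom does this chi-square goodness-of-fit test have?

3

A goodness-of-fit test with 4 phenotype classes has df = 4 − 1 = 3.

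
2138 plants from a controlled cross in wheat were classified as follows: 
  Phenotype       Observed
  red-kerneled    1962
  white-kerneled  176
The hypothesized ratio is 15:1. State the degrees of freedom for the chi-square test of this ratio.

A goodness-of-fit test with 2 phenotype classes has df = 2 − 1 = 1.

1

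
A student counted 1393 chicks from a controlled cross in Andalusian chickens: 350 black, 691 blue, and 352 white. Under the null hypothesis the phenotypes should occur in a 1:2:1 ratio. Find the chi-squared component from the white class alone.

Under the 1:2:1 hypothesis (Σ ratio = 4, N = 1393):
  black: 1393 × 1/4 = 348.25
  blue: 1393 × 2/4 = 696.5
  white: 1393 × 1/4 = 348.25
Contribution of white: (352 − 348.25)² / 348.25 = 0.0404

0.040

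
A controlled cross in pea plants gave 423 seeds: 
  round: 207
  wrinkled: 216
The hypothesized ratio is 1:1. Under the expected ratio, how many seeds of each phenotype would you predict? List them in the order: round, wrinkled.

The 1:1 ratio has 2 parts, so with N = 423 the expected counts are:
  round: 423 × 1/2 = 211.5
  wrinkled: 423 × 1/2 = 211.5

211.5, 211.5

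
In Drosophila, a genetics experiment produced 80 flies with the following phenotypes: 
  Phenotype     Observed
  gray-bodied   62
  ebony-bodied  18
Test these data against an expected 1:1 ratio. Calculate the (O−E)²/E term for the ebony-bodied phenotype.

Under the 1:1 hypothesis (Σ ratio = 2, N = 80):
  gray-bodied: 80 × 1/2 = 40
  ebony-bodied: 80 × 1/2 = 40
Contribution of ebony-bodied: (18 − 40)² / 40 = 12.1000

12.100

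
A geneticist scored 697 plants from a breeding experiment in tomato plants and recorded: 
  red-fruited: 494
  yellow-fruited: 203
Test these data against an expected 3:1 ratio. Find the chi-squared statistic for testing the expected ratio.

6.325

The 3:1 ratio has 4 parts, so with N = 697 the expected counts are:
  red-fruited: 697 × 3/4 = 522.75
  yellow-fruited: 697 × 1/4 = 174.25
χ² = Σ (O − E)² / E
  red-fruited: (494 − 522.75)² / 522.75 = 1.5812
  yellow-fruited: (203 − 174.25)² / 174.25 = 4.7435
χ² = 1.5812 + 4.7435 = 6.3247 ≈ 6.325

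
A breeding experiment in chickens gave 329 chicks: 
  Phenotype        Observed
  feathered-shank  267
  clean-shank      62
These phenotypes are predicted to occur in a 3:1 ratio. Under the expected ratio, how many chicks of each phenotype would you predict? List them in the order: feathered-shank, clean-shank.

Total ratio parts = 4. Expected numbers out of 329:
  feathered-shank: 329 × 3/4 = 246.75
  clean-shank: 329 × 1/4 = 82.25

246.75, 82.25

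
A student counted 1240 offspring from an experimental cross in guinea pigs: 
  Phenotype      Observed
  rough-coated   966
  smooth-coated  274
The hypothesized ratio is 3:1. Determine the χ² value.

5.574

Expected counts for N = 1240 under a 3:1 ratio (total parts = 4):
  rough-coated: 1240 × 3/4 = 930
  smooth-coated: 1240 × 1/4 = 310
χ² = Σ (O − E)² / E
  rough-coated: (966 − 930)² / 930 = 1.3935
  smooth-coated: (274 − 310)² / 310 = 4.1806
χ² = 1.3935 + 4.1806 = 5.5741 ≈ 5.574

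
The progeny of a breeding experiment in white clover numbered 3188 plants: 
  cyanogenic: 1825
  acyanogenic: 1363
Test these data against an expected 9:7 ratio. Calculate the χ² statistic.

Under the 9:7 hypothesis (Σ ratio = 16, N = 3188):
  cyanogenic: 3188 × 9/16 = 1793.25
  acyanogenic: 3188 × 7/16 = 1394.75
χ² = Σ (O − E)² / E
  cyanogenic: (1825 − 1793.25)² / 1793.25 = 0.5621
  acyanogenic: (1363 − 1394.75)² / 1394.75 = 0.7228
χ² = 0.5621 + 0.7228 = 1.2849 ≈ 1.285

1.285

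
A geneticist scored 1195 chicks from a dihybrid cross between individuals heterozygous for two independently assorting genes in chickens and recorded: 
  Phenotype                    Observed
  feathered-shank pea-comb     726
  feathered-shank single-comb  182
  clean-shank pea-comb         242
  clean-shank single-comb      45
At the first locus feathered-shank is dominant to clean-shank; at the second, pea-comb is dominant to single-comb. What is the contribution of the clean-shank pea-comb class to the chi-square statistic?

1.436

A dihybrid F₂ with independent assortment and complete dominance at both loci gives a 9:3:3:1 phenotypic ratio.
Total ratio parts = 16. Expected numbers out of 1195:
  feathered-shank pea-comb: 1195 × 9/16 = 672.1875
  feathered-shank single-comb: 1195 × 3/16 = 224.0625
  clean-shank pea-comb: 1195 × 3/16 = 224.0625
  clean-shank single-comb: 1195 × 1/16 = 74.6875
Contribution of clean-shank pea-comb: (242 − 224.0625)² / 224.0625 = 1.4360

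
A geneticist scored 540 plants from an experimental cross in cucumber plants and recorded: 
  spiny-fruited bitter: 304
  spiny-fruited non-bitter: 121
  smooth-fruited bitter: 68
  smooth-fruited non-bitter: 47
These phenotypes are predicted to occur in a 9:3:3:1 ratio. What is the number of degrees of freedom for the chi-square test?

A goodness-of-fit test with 4 phenotype classes has df = 4 − 1 = 3.

3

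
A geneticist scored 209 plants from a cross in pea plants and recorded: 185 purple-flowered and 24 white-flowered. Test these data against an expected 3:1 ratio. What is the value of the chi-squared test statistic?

20.365

Total ratio parts = 4. Expected numbers out of 209:
  purple-flowered: 209 × 3/4 = 156.75
  white-flowered: 209 × 1/4 = 52.25
χ² = Σ (O − E)² / E
  purple-flowered: (185 − 156.75)² / 156.75 = 5.0913
  white-flowered: (24 − 52.25)² / 52.25 = 15.2739
χ² = 5.0913 + 15.2739 = 20.3652 ≈ 20.365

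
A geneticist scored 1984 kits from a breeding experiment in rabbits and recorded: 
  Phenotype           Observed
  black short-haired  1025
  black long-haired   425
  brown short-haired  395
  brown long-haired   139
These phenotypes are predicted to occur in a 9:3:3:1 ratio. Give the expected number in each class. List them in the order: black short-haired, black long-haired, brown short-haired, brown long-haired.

1116, 372, 372, 124

Total ratio parts = 16. Expected numbers out of 1984:
  black short-haired: 1984 × 9/16 = 1116
  black long-haired: 1984 × 3/16 = 372
  brown short-haired: 1984 × 3/16 = 372
  brown long-haired: 1984 × 1/16 = 124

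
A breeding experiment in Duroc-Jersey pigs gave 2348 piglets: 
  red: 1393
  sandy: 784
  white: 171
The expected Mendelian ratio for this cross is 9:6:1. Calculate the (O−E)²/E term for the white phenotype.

4.007

The 9:6:1 ratio has 16 parts, so with N = 2348 the expected counts are:
  red: 2348 × 9/16 = 1320.75
  sandy: 2348 × 6/16 = 880.5
  white: 2348 × 1/16 = 146.75
Contribution of white: (171 − 146.75)² / 146.75 = 4.0072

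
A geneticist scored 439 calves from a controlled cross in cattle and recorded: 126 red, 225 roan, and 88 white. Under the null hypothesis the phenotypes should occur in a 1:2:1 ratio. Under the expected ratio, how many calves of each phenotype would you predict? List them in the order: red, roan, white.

The 1:2:1 ratio has 4 parts, so with N = 439 the expected counts are:
  red: 439 × 1/4 = 109.75
  roan: 439 × 2/4 = 219.5
  white: 439 × 1/4 = 109.75

109.75, 219.5, 109.75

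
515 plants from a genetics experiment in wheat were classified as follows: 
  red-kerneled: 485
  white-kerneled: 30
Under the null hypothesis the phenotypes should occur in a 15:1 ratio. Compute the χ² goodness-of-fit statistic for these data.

The 15:1 ratio has 16 parts, so with N = 515 the expected counts are:
  red-kerneled: 515 × 15/16 = 482.8125
  white-kerneled: 515 × 1/16 = 32.1875
χ² = Σ (O − E)² / E
  red-kerneled: (485 − 482.8125)² / 482.8125 = 0.0099
  white-kerneled: (30 − 32.1875)² / 32.1875 = 0.1487
χ² = 0.0099 + 0.1487 = 0.1586 ≈ 0.159

0.159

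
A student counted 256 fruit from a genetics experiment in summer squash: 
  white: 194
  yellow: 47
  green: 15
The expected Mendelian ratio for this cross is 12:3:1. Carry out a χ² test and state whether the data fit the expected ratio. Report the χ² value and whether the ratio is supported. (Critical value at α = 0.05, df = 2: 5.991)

The 12:3:1 ratio has 16 parts, so with N = 256 the expected counts are:
  white: 256 × 12/16 = 192
  yellow: 256 × 3/16 = 48
  green: 256 × 1/16 = 16
χ² = Σ (O − E)² / E
  white: (194 − 192)² / 192 = 0.0208
  yellow: (47 − 48)² / 48 = 0.0208
  green: (15 − 16)² / 16 = 0.0625
χ² = 0.0208 + 0.0208 + 0.0625 = 0.1041 ≈ 0.104
Degrees of freedom = 3 − 1 = 2; critical value at α = 0.05 is 5.991.
Since 0.104 < 5.991, we fail to reject the null hypothesis — the data are consistent with the 12:3:1 ratio.

0.104; consistent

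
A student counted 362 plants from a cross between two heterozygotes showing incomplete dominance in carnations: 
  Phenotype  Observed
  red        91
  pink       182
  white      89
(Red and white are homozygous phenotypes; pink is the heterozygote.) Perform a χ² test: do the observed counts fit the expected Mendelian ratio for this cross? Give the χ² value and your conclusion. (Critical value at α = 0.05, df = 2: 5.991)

With incomplete dominance, a heterozygote × heterozygote cross gives a 1:2:1 phenotypic ratio.
Total ratio parts = 4. Expected numbers out of 362:
  red: 362 × 1/4 = 90.5
  pink: 362 × 2/4 = 181
  white: 362 × 1/4 = 90.5
χ² = Σ (O − E)² / E
  red: (91 − 90.5)² / 90.5 = 0.0028
  pink: (182 − 181)² / 181 = 0.0055
  white: (89 − 90.5)² / 90.5 = 0.0249
χ² = 0.0028 + 0.0055 + 0.0249 = 0.0332 ≈ 0.033
Degrees of freedom = 3 − 1 = 2; critical value at α = 0.05 is 5.991.
Since 0.033 < 5.991, we fail to reject the null hypothesis — the data are consistent with the 1:2:1 ratio.

0.033; consistent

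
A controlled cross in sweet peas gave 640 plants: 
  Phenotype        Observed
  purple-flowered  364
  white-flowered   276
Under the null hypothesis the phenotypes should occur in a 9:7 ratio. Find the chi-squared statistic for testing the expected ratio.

Total ratio parts = 16. Expected numbers out of 640:
  purple-flowered: 640 × 9/16 = 360
  white-flowered: 640 × 7/16 = 280
χ² = Σ (O − E)² / E
  purple-flowered: (364 − 360)² / 360 = 0.0444
  white-flowered: (276 − 280)² / 280 = 0.0571
χ² = 0.0444 + 0.0571 = 0.1015 ≈ 0.102

0.102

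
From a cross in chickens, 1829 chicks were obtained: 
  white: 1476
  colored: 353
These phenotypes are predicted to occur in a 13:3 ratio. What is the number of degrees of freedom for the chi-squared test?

1

A goodness-of-fit test with 2 phenotype classes has df = 2 − 1 = 1.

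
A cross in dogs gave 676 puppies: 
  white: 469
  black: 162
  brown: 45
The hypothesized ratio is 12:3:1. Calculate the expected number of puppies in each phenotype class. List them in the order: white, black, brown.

507, 126.75, 42.25

Expected counts for N = 676 under a 12:3:1 ratio (total parts = 16):
  white: 676 × 12/16 = 507
  black: 676 × 3/16 = 126.75
  brown: 676 × 1/16 = 42.25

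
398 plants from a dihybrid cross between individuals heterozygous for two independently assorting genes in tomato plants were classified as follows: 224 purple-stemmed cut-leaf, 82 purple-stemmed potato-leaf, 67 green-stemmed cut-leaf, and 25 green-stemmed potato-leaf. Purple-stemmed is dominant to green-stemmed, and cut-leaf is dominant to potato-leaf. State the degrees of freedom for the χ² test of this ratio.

3

A dihybrid F₂ with independent assortment and complete dominance at both loci gives a 9:3:3:1 phenotypic ratio.
A goodness-of-fit test with 4 phenotype classes has df = 4 − 1 = 3.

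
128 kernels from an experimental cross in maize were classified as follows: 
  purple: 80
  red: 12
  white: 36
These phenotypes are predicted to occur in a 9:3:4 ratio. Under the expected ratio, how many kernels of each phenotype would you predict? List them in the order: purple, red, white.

72, 24, 32

The 9:3:4 ratio has 16 parts, so with N = 128 the expected counts are:
  purple: 128 × 9/16 = 72
  red: 128 × 3/16 = 24
  white: 128 × 4/16 = 32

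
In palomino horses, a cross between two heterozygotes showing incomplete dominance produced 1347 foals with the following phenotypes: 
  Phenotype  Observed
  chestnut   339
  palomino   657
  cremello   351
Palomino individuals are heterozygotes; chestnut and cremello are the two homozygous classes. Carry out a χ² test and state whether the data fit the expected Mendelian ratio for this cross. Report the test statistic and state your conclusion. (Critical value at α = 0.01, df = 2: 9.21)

With incomplete dominance, a heterozygote × heterozygote cross gives a 1:2:1 phenotypic ratio.
Expected counts for N = 1347 under a 1:2:1 ratio (total parts = 4):
  chestnut: 1347 × 1/4 = 336.75
  palomino: 1347 × 2/4 = 673.5
  cremello: 1347 × 1/4 = 336.75
χ² = Σ (O − E)² / E
  chestnut: (339 − 336.75)² / 336.75 = 0.0150
  palomino: (657 − 673.5)² / 673.5 = 0.4042
  cremello: (351 − 336.75)² / 336.75 = 0.6030
χ² = 0.0150 + 0.4042 + 0.6030 = 1.0222 ≈ 1.022
Degrees of freedom = 3 − 1 = 2; critical value at α = 0.01 is 9.21.
Since 1.022 < 9.21, we fail to reject the null hypothesis — the data are consistent with the 1:2:1 ratio.

1.022; consistent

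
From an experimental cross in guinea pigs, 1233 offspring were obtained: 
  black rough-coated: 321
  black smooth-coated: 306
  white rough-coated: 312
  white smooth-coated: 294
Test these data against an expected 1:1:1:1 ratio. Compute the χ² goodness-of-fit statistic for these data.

The 1:1:1:1 ratio has 4 parts, so with N = 1233 the expected counts are:
  black rough-coated: 1233 × 1/4 = 308.25
  black smooth-coated: 1233 × 1/4 = 308.25
  white rough-coated: 1233 × 1/4 = 308.25
  white smooth-coated: 1233 × 1/4 = 308.25
χ² = Σ (O − E)² / E
  black rough-coated: (321 − 308.25)² / 308.25 = 0.5274
  black smooth-coated: (306 − 308.25)² / 308.25 = 0.0164
  white rough-coated: (312 − 308.25)² / 308.25 = 0.0456
  white smooth-coated: (294 − 308.25)² / 308.25 = 0.6588
χ² = 0.5274 + 0.0164 + 0.0456 + 0.6588 = 1.2482 ≈ 1.248

1.248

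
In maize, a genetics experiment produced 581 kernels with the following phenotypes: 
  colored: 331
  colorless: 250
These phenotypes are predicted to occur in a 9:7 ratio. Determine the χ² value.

0.123

The 9:7 ratio has 16 parts, so with N = 581 the expected counts are:
  colored: 581 × 9/16 = 326.8125
  colorless: 581 × 7/16 = 254.1875
χ² = Σ (O − E)² / E
  colored: (331 − 326.8125)² / 326.8125 = 0.0537
  colorless: (250 − 254.1875)² / 254.1875 = 0.0690
χ² = 0.0537 + 0.0690 = 0.1227 ≈ 0.123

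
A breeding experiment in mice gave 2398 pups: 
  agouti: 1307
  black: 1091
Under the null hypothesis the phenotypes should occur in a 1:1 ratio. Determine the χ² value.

19.456

Under the 1:1 hypothesis (Σ ratio = 2, N = 2398):
  agouti: 2398 × 1/2 = 1199
  black: 2398 × 1/2 = 1199
χ² = Σ (O − E)² / E
  agouti: (1307 − 1199)² / 1199 = 9.7281
  black: (1091 − 1199)² / 1199 = 9.7281
χ² = 9.7281 + 9.7281 = 19.4562 ≈ 19.456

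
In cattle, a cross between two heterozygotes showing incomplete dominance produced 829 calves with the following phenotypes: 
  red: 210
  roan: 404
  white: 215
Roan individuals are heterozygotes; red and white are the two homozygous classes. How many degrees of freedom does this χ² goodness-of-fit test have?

2

With incomplete dominance, a heterozygote × heterozygote cross gives a 1:2:1 phenotypic ratio.
A goodness-of-fit test with 3 phenotype classes has df = 3 − 1 = 2.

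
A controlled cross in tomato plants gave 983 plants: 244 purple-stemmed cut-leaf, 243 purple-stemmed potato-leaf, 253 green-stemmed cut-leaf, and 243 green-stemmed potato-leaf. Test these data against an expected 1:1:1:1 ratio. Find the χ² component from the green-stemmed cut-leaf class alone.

0.214

Expected counts for N = 983 under a 1:1:1:1 ratio (total parts = 4):
  purple-stemmed cut-leaf: 983 × 1/4 = 245.75
  purple-stemmed potato-leaf: 983 × 1/4 = 245.75
  green-stemmed cut-leaf: 983 × 1/4 = 245.75
  green-stemmed potato-leaf: 983 × 1/4 = 245.75
Contribution of green-stemmed cut-leaf: (253 − 245.75)² / 245.75 = 0.2139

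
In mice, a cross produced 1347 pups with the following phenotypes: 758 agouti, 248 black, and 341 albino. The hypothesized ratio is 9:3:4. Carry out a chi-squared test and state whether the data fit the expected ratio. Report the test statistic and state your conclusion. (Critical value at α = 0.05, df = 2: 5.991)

0.136; consistent

Under the 9:3:4 hypothesis (Σ ratio = 16, N = 1347):
  agouti: 1347 × 9/16 = 757.6875
  black: 1347 × 3/16 = 252.5625
  albino: 1347 × 4/16 = 336.75
χ² = Σ (O − E)² / E
  agouti: (758 − 757.6875)² / 757.6875 = 0.0001
  black: (248 − 252.5625)² / 252.5625 = 0.0824
  albino: (341 − 336.75)² / 336.75 = 0.0536
χ² = 0.0001 + 0.0824 + 0.0536 = 0.1361 ≈ 0.136
Degrees of freedom = 3 − 1 = 2; critical value at α = 0.05 is 5.991.
Since 0.136 < 5.991, we fail to reject the null hypothesis — the data are consistent with the 9:3:4 ratio.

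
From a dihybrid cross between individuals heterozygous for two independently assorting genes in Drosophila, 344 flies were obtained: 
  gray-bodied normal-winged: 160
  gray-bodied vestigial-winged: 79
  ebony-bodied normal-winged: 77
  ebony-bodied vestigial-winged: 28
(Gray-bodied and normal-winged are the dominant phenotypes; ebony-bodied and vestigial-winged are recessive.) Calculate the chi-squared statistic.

A dihybrid F₂ with independent assortment and complete dominance at both loci gives a 9:3:3:1 phenotypic ratio.
Expected counts for N = 344 under a 9:3:3:1 ratio (total parts = 16):
  gray-bodied normal-winged: 344 × 9/16 = 193.5
  gray-bodied vestigial-winged: 344 × 3/16 = 64.5
  ebony-bodied normal-winged: 344 × 3/16 = 64.5
  ebony-bodied vestigial-winged: 344 × 1/16 = 21.5
χ² = Σ (O − E)² / E
  gray-bodied normal-winged: (160 − 193.5)² / 193.5 = 5.7997
  gray-bodied vestigial-winged: (79 − 64.5)² / 64.5 = 3.2597
  ebony-bodied normal-winged: (77 − 64.5)² / 64.5 = 2.4225
  ebony-bodied vestigial-winged: (28 − 21.5)² / 21.5 = 1.9651
χ² = 5.7997 + 3.2597 + 2.4225 + 1.9651 = 13.447

13.447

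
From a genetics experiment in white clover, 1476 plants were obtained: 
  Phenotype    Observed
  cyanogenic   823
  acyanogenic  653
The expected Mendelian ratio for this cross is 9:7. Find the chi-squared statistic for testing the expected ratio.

0.145

The 9:7 ratio has 16 parts, so with N = 1476 the expected counts are:
  cyanogenic: 1476 × 9/16 = 830.25
  acyanogenic: 1476 × 7/16 = 645.75
χ² = Σ (O − E)² / E
  cyanogenic: (823 − 830.25)² / 830.25 = 0.0633
  acyanogenic: (653 − 645.75)² / 645.75 = 0.0814
χ² = 0.0633 + 0.0814 = 0.1447 ≈ 0.145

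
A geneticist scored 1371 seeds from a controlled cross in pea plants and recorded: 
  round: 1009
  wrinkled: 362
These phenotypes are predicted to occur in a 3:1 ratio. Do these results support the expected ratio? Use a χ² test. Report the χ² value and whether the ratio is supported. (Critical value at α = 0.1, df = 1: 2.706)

Expected counts for N = 1371 under a 3:1 ratio (total parts = 4):
  round: 1371 × 3/4 = 1028.25
  wrinkled: 1371 × 1/4 = 342.75
χ² = Σ (O − E)² / E
  round: (1009 − 1028.25)² / 1028.25 = 0.3604
  wrinkled: (362 − 342.75)² / 342.75 = 1.0811
χ² = 0.3604 + 1.0811 = 1.4415 ≈ 1.442
Degrees of freedom = 2 − 1 = 1; critical value at α = 0.1 is 2.706.
Since 1.442 < 2.706, we fail to reject the null hypothesis — the data are consistent with the 3:1 ratio.

1.442; consistent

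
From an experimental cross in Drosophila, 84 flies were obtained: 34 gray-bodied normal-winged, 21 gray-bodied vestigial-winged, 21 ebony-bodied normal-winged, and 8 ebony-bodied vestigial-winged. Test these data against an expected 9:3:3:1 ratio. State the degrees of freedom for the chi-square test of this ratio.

A goodness-of-fit test with 4 phenotype classes has df = 4 − 1 = 3.

3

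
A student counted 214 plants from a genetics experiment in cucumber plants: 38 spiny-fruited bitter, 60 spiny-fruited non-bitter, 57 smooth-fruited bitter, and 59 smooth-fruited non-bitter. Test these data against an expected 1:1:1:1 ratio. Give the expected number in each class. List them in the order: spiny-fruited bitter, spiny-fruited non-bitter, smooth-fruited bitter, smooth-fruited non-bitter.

Under the 1:1:1:1 hypothesis (Σ ratio = 4, N = 214):
  spiny-fruited bitter: 214 × 1/4 = 53.5
  spiny-fruited non-bitter: 214 × 1/4 = 53.5
  smooth-fruited bitter: 214 × 1/4 = 53.5
  smooth-fruited non-bitter: 214 × 1/4 = 53.5

53.5, 53.5, 53.5, 53.5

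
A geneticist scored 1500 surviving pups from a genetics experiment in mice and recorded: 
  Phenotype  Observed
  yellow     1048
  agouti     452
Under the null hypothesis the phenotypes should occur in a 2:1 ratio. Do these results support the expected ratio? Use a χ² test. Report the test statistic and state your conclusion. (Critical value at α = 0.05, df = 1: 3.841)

6.912; not consistent

Under the 2:1 hypothesis (Σ ratio = 3, N = 1500):
  yellow: 1500 × 2/3 = 1000
  agouti: 1500 × 1/3 = 500
χ² = Σ (O − E)² / E
  yellow: (1048 − 1000)² / 1000 = 2.3040
  agouti: (452 − 500)² / 500 = 4.6080
χ² = 2.3040 + 4.6080 = 6.912
Degrees of freedom = 2 − 1 = 1; critical value at α = 0.05 is 3.841.
Since 6.912 > 3.841, we reject the null hypothesis — the data do not fit the 2:1 ratio.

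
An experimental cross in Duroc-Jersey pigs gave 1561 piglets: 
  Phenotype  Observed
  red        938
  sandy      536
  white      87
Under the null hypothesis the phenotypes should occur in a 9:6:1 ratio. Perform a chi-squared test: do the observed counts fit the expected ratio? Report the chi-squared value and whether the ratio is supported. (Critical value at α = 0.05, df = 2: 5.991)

9.400; not consistent

Under the 9:6:1 hypothesis (Σ ratio = 16, N = 1561):
  red: 1561 × 9/16 = 878.0625
  sandy: 1561 × 6/16 = 585.375
  white: 1561 × 1/16 = 97.5625
χ² = Σ (O − E)² / E
  red: (938 − 878.0625)² / 878.0625 = 4.0914
  sandy: (536 − 585.375)² / 585.375 = 4.1647
  white: (87 − 97.5625)² / 97.5625 = 1.1435
χ² = 4.0914 + 4.1647 + 1.1435 = 9.3996 ≈ 9.400
Degrees of freedom = 3 − 1 = 2; critical value at α = 0.05 is 5.991.
Since 9.400 > 5.991, we reject the null hypothesis — the data do not fit the 9:6:1 ratio.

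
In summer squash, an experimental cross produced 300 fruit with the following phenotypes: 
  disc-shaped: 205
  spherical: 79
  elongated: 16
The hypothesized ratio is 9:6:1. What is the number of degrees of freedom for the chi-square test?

2

A goodness-of-fit test with 3 phenotype classes has df = 3 − 1 = 2.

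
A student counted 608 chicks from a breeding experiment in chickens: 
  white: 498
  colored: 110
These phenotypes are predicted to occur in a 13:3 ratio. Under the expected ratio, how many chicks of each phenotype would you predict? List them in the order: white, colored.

Under the 13:3 hypothesis (Σ ratio = 16, N = 608):
  white: 608 × 13/16 = 494
  colored: 608 × 3/16 = 114

494, 114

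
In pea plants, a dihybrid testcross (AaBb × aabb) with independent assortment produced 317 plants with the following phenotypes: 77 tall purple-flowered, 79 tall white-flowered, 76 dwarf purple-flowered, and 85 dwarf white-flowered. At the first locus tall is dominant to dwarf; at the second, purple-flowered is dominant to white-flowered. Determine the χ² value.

0.615

A dihybrid testcross with independent assortment gives a 1:1:1:1 ratio.
Total ratio parts = 4. Expected numbers out of 317:
  tall purple-flowered: 317 × 1/4 = 79.25
  tall white-flowered: 317 × 1/4 = 79.25
  dwarf purple-flowered: 317 × 1/4 = 79.25
  dwarf white-flowered: 317 × 1/4 = 79.25
χ² = Σ (O − E)² / E
  tall purple-flowered: (77 − 79.25)² / 79.25 = 0.0639
  tall white-flowered: (79 − 79.25)² / 79.25 = 0.0008
  dwarf purple-flowered: (76 − 79.25)² / 79.25 = 0.1333
  dwarf white-flowered: (85 − 79.25)² / 79.25 = 0.4172
χ² = 0.0639 + 0.0008 + 0.1333 + 0.4172 = 0.6152 ≈ 0.615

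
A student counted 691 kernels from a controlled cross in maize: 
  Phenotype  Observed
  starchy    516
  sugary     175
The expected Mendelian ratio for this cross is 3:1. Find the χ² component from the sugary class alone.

0.029

Expected counts for N = 691 under a 3:1 ratio (total parts = 4):
  starchy: 691 × 3/4 = 518.25
  sugary: 691 × 1/4 = 172.75
Contribution of sugary: (175 − 172.75)² / 172.75 = 0.0293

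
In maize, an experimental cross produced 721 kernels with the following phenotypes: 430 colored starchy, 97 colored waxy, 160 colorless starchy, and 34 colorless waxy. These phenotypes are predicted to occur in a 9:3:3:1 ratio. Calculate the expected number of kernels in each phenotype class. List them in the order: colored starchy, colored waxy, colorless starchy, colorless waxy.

405.5625, 135.1875, 135.1875, 45.0625

The 9:3:3:1 ratio has 16 parts, so with N = 721 the expected counts are:
  colored starchy: 721 × 9/16 = 405.5625
  colored waxy: 721 × 3/16 = 135.1875
  colorless starchy: 721 × 3/16 = 135.1875
  colorless waxy: 721 × 1/16 = 45.0625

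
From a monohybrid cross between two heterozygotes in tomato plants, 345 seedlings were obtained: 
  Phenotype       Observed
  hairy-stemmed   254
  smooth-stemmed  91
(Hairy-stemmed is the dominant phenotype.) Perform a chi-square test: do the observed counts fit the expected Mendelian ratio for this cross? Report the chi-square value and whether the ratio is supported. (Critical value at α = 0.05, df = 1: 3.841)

0.349; consistent

For a monohybrid cross between heterozygotes with complete dominance, the expected phenotypic ratio is 3:1.
Under the 3:1 hypothesis (Σ ratio = 4, N = 345):
  hairy-stemmed: 345 × 3/4 = 258.75
  smooth-stemmed: 345 × 1/4 = 86.25
χ² = Σ (O − E)² / E
  hairy-stemmed: (254 − 258.75)² / 258.75 = 0.0872
  smooth-stemmed: (91 − 86.25)² / 86.25 = 0.2616
χ² = 0.0872 + 0.2616 = 0.3488 ≈ 0.349
Degrees of freedom = 2 − 1 = 1; critical value at α = 0.05 is 3.841.
Since 0.349 < 3.841, we fail to reject the null hypothesis — the data are consistent with the 3:1 ratio.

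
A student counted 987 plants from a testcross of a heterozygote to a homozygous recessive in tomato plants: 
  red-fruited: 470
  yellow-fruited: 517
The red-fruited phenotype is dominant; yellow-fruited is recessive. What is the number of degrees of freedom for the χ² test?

1

A testcross of a heterozygote (Aa × aa) gives a 1:1 phenotypic ratio.
A goodness-of-fit test with 2 phenotype classes has df = 2 − 1 = 1.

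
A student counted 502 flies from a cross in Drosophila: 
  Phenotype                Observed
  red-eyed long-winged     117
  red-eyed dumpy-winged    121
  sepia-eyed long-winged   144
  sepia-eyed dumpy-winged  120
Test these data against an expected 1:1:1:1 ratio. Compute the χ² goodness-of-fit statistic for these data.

Under the 1:1:1:1 hypothesis (Σ ratio = 4, N = 502):
  red-eyed long-winged: 502 × 1/4 = 125.5
  red-eyed dumpy-winged: 502 × 1/4 = 125.5
  sepia-eyed long-winged: 502 × 1/4 = 125.5
  sepia-eyed dumpy-winged: 502 × 1/4 = 125.5
χ² = Σ (O − E)² / E
  red-eyed long-winged: (117 − 125.5)² / 125.5 = 0.5757
  red-eyed dumpy-winged: (121 − 125.5)² / 125.5 = 0.1614
  sepia-eyed long-winged: (144 − 125.5)² / 125.5 = 2.7271
  sepia-eyed dumpy-winged: (120 − 125.5)² / 125.5 = 0.2410
χ² = 0.5757 + 0.1614 + 2.7271 + 0.2410 = 3.7052 ≈ 3.705

3.705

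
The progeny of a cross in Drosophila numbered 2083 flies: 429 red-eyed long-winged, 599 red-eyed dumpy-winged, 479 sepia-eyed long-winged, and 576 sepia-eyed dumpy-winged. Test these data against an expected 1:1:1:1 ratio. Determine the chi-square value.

37.133

Expected counts for N = 2083 under a 1:1:1:1 ratio (total parts = 4):
  red-eyed long-winged: 2083 × 1/4 = 520.75
  red-eyed dumpy-winged: 2083 × 1/4 = 520.75
  sepia-eyed long-winged: 2083 × 1/4 = 520.75
  sepia-eyed dumpy-winged: 2083 × 1/4 = 520.75
χ² = Σ (O − E)² / E
  red-eyed long-winged: (429 − 520.75)² / 520.75 = 16.1653
  red-eyed dumpy-winged: (599 − 520.75)² / 520.75 = 11.7582
  sepia-eyed long-winged: (479 − 520.75)² / 520.75 = 3.3472
  sepia-eyed dumpy-winged: (576 − 520.75)² / 520.75 = 5.8619
χ² = 16.1653 + 11.7582 + 3.3472 + 5.8619 = 37.1326 ≈ 37.133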